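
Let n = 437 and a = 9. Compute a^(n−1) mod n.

234

9^1 ≡ 9 (mod 437)
9^2 ≡ 9^2 = 81 ≡ 81 (mod 437)
9^4 ≡ 81^2 = 6561 ≡ 6 (mod 437)
9^8 ≡ 6^2 = 36 ≡ 36 (mod 437)
9^16 ≡ 36^2 = 1296 ≡ 422 (mod 437)
9^32 ≡ 422^2 = 178084 ≡ 225 (mod 437)
9^64 ≡ 225^2 = 50625 ≡ 370 (mod 437)
9^128 ≡ 370^2 = 136900 ≡ 119 (mod 437)
9^256 ≡ 119^2 = 14161 ≡ 177 (mod 437)
436 = 256 + 128 + 32 + 16 + 4 in binary powers of 2.
So 9^436 ≡ 177 · 119 · 225 · 422 · 6 ≡ 234 (mod 437).
Since 234 ≠ 1, base 9 is a Fermat witness: 437 is composite.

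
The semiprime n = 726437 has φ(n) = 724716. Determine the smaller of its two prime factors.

φ(n) = (p−1)(q−1) = n − (p+q) + 1, so p + q = 726437 − 724716 + 1 = 1722.
p and q are the roots of t² − 1722t + 726437 = 0.
Discriminant: 1722² − 4·726437 = 2965284 − 2905748 = 59536; √59536 = 244.
q = (1722 − 244)/2 = 739, p = (1722 + 244)/2 = 983.
Check: 739 · 983 = 726437.

739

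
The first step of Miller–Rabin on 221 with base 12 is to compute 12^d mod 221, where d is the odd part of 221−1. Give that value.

221 − 1 = 220 = 2^2 · 55, so d = 55.
12^1 ≡ 12 (mod 221)
12^2 ≡ 12^2 = 144 ≡ 144 (mod 221)
12^4 ≡ 144^2 = 20736 ≡ 183 (mod 221)
12^8 ≡ 183^2 = 33489 ≡ 118 (mod 221)
12^16 ≡ 118^2 = 13924 ≡ 1 (mod 221)
12^32 ≡ 1^2 = 1 ≡ 1 (mod 221)
55 = 32 + 16 + 4 + 2 + 1 in binary powers of 2.
So 12^55 ≡ 1 · 1 · 183 · 144 · 12 ≡ 194 (mod 221).
Squaring chain: 194 → 66; never reaches −1, so base 12 is a Miller–Rabin witness that 221 is composite.

194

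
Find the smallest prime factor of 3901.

3901 is odd.
Digit sum 13, not divisible by 3.
Ends in 1: not divisible by 5.
7: 3901 = 7·557 + 2
11: 3901 = 11·354 + 7
13: 3901 = 13·300 + 1
17: 3901 = 17·229 + 8
19: 3901 = 19·205 + 6
23: 3901 = 23·169 + 14
29: 3901 = 29·134 + 15
31: 3901 = 31·125 + 26
37: 3901 = 37·105 + 16
41: 3901 = 41·95 + 6
43: 3901 = 43·90 + 31
47: 3901 = 47·83

47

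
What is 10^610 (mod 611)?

10^1 ≡ 10 (mod 611)
10^2 ≡ 10^2 = 100 ≡ 100 (mod 611)
10^4 ≡ 100^2 = 10000 ≡ 224 (mod 611)
10^8 ≡ 224^2 = 50176 ≡ 74 (mod 611)
10^16 ≡ 74^2 = 5476 ≡ 588 (mod 611)
10^32 ≡ 588^2 = 345744 ≡ 529 (mod 611)
10^64 ≡ 529^2 = 279841 ≡ 3 (mod 611)
10^128 ≡ 3^2 = 9 ≡ 9 (mod 611)
10^256 ≡ 9^2 = 81 ≡ 81 (mod 611)
10^512 ≡ 81^2 = 6561 ≡ 451 (mod 611)
610 = 512 + 64 + 32 + 2 in binary powers of 2.
So 10^610 ≡ 451 · 3 · 529 · 100 ≡ 549 (mod 611).
Since 549 ≠ 1, base 10 is a Fermat witness: 611 is composite.

549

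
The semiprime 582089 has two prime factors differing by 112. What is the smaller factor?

709

Since p = q + 112, we have 582089 = q(q + 112), so q² + 112q − 582089 = 0.
Discriminant: 112² + 4·582089 = 12544 + 2328356 = 2340900; √2340900 = 1530.
q = (−112 + 1530)/2 = 709, and p = q + 112 = 821.
Check: 709 · 821 = 582089.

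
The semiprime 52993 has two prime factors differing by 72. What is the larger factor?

269

Since p = q + 72, we have 52993 = q(q + 72), so q² + 72q − 52993 = 0.
Discriminant: 72² + 4·52993 = 5184 + 211972 = 217156; √217156 = 466.
q = (−72 + 466)/2 = 197, and p = q + 72 = 269.
Check: 197 · 269 = 52993.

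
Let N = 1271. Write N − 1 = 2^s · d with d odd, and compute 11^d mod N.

1271 − 1 = 1270 = 2^1 · 635, so d = 635.
11^1 ≡ 11 (mod 1271)
11^2 ≡ 11^2 = 121 ≡ 121 (mod 1271)
11^4 ≡ 121^2 = 14641 ≡ 660 (mod 1271)
11^8 ≡ 660^2 = 435600 ≡ 918 (mod 1271)
11^16 ≡ 918^2 = 842724 ≡ 51 (mod 1271)
11^32 ≡ 51^2 = 2601 ≡ 59 (mod 1271)
11^64 ≡ 59^2 = 3481 ≡ 939 (mod 1271)
11^128 ≡ 939^2 = 881721 ≡ 918 (mod 1271)
11^256 ≡ 918^2 = 842724 ≡ 51 (mod 1271)
11^512 ≡ 51^2 = 2601 ≡ 59 (mod 1271)
635 = 512 + 64 + 32 + 16 + 8 + 2 + 1 in binary powers of 2.
So 11^635 ≡ 59 · 939 · 59 · 51 · 918 · 121 · 11 ≡ 998 (mod 1271).
Squaring chain: 998; never reaches −1, so base 11 is a Miller–Rabin witness that 1271 is composite.

998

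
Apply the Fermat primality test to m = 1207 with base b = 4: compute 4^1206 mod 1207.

4^1 ≡ 4 (mod 1207)
4^2 ≡ 4^2 = 16 ≡ 16 (mod 1207)
4^4 ≡ 16^2 = 256 ≡ 256 (mod 1207)
4^8 ≡ 256^2 = 65536 ≡ 358 (mod 1207)
4^16 ≡ 358^2 = 128164 ≡ 222 (mod 1207)
4^32 ≡ 222^2 = 49284 ≡ 1004 (mod 1207)
4^64 ≡ 1004^2 = 1008016 ≡ 171 (mod 1207)
4^128 ≡ 171^2 = 29241 ≡ 273 (mod 1207)
4^256 ≡ 273^2 = 74529 ≡ 902 (mod 1207)
4^512 ≡ 902^2 = 813604 ≡ 86 (mod 1207)
4^1024 ≡ 86^2 = 7396 ≡ 154 (mod 1207)
1206 = 1024 + 128 + 32 + 16 + 4 + 2 in binary powers of 2.
So 4^1206 ≡ 154 · 273 · 1004 · 222 · 256 · 16 ≡ 577 (mod 1207).
Since 577 ≠ 1, base 4 is a Fermat witness: 1207 is composite.

577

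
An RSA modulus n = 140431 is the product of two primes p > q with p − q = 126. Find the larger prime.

Since p = q + 126, we have 140431 = q(q + 126), so q² + 126q − 140431 = 0.
Discriminant: 126² + 4·140431 = 15876 + 561724 = 577600; √577600 = 760.
q = (−126 + 760)/2 = 317, and p = q + 126 = 443.
Check: 317 · 443 = 140431.

443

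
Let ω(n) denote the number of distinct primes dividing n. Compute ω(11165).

11165 = 5 · 2233
2233 = 7 · 319
319 = 11 · 29
11165 = 5 · 7 · 11 · 29, which has 4 distinct prime factors.

4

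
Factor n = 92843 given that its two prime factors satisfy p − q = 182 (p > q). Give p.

409

Since p = q + 182, we have 92843 = q(q + 182), so q² + 182q − 92843 = 0.
Discriminant: 182² + 4·92843 = 33124 + 371372 = 404496; √404496 = 636.
q = (−182 + 636)/2 = 227, and p = q + 182 = 409.
Check: 227 · 409 = 92843.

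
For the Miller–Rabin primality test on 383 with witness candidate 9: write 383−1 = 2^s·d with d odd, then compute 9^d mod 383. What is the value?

1

383 − 1 = 382 = 2^1 · 191, so d = 191.
9^1 ≡ 9 (mod 383)
9^2 ≡ 9^2 = 81 ≡ 81 (mod 383)
9^4 ≡ 81^2 = 6561 ≡ 50 (mod 383)
9^8 ≡ 50^2 = 2500 ≡ 202 (mod 383)
9^16 ≡ 202^2 = 40804 ≡ 206 (mod 383)
9^32 ≡ 206^2 = 42436 ≡ 306 (mod 383)
9^64 ≡ 306^2 = 93636 ≡ 184 (mod 383)
9^128 ≡ 184^2 = 33856 ≡ 152 (mod 383)
191 = 128 + 32 + 16 + 8 + 4 + 2 + 1 in binary powers of 2.
So 9^191 ≡ 152 · 306 · 206 · 202 · 50 · 81 · 9 ≡ 1 (mod 383).
Since 9^d ≡ 1 (mod 383), base 9 does not prove 383 composite.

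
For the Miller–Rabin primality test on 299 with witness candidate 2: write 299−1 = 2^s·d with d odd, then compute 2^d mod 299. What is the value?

299 − 1 = 298 = 2^1 · 149, so d = 149.
2^1 ≡ 2 (mod 299)
2^2 ≡ 2^2 = 4 ≡ 4 (mod 299)
2^4 ≡ 4^2 = 16 ≡ 16 (mod 299)
2^8 ≡ 16^2 = 256 ≡ 256 (mod 299)
2^16 ≡ 256^2 = 65536 ≡ 55 (mod 299)
2^32 ≡ 55^2 = 3025 ≡ 35 (mod 299)
2^64 ≡ 35^2 = 1225 ≡ 29 (mod 299)
2^128 ≡ 29^2 = 841 ≡ 243 (mod 299)
149 = 128 + 16 + 4 + 1 in binary powers of 2.
So 2^149 ≡ 243 · 55 · 16 · 2 ≡ 110 (mod 299).
Squaring chain: 110; never reaches −1, so base 2 is a Miller–Rabin witness that 299 is composite.

110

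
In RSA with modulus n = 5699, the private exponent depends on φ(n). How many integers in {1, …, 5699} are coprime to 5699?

5520

Factor: 5699 = 41 · 139.
φ(5699) = (41−1) · (139−1) = 40 · 138 = 5520.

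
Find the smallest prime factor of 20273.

11

20273 is odd.
Digit sum 14, not divisible by 3.
Ends in 3: not divisible by 5.
7: 20273 = 7·2896 + 1
11: 20273 = 11·1843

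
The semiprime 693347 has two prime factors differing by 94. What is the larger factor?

881

Since p = q + 94, we have 693347 = q(q + 94), so q² + 94q − 693347 = 0.
Discriminant: 94² + 4·693347 = 8836 + 2773388 = 2782224; √2782224 = 1668.
q = (−94 + 1668)/2 = 787, and p = q + 94 = 881.
Check: 787 · 881 = 693347.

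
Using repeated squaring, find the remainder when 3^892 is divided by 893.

3^1 ≡ 3 (mod 893)
3^2 ≡ 3^2 = 9 ≡ 9 (mod 893)
3^4 ≡ 9^2 = 81 ≡ 81 (mod 893)
3^8 ≡ 81^2 = 6561 ≡ 310 (mod 893)
3^16 ≡ 310^2 = 96100 ≡ 549 (mod 893)
3^32 ≡ 549^2 = 301401 ≡ 460 (mod 893)
3^64 ≡ 460^2 = 211600 ≡ 852 (mod 893)
3^128 ≡ 852^2 = 725904 ≡ 788 (mod 893)
3^256 ≡ 788^2 = 620944 ≡ 309 (mod 893)
3^512 ≡ 309^2 = 95481 ≡ 823 (mod 893)
892 = 512 + 256 + 64 + 32 + 16 + 8 + 4 in binary powers of 2.
So 3^892 ≡ 823 · 309 · 852 · 460 · 549 · 310 · 81 ≡ 852 (mod 893).
Since 852 ≠ 1, base 3 is a Fermat witness: 893 is composite.

852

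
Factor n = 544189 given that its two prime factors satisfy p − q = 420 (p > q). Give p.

977

Since p = q + 420, we have 544189 = q(q + 420), so q² + 420q − 544189 = 0.
Discriminant: 420² + 4·544189 = 176400 + 2176756 = 2353156; √2353156 = 1534.
q = (−420 + 1534)/2 = 557, and p = q + 420 = 977.
Check: 557 · 977 = 544189.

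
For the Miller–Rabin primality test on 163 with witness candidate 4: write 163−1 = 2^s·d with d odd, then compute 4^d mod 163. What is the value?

1

163 − 1 = 162 = 2^1 · 81, so d = 81.
4^1 ≡ 4 (mod 163)
4^2 ≡ 4^2 = 16 ≡ 16 (mod 163)
4^4 ≡ 16^2 = 256 ≡ 93 (mod 163)
4^8 ≡ 93^2 = 8649 ≡ 10 (mod 163)
4^16 ≡ 10^2 = 100 ≡ 100 (mod 163)
4^32 ≡ 100^2 = 10000 ≡ 57 (mod 163)
4^64 ≡ 57^2 = 3249 ≡ 152 (mod 163)
81 = 64 + 16 + 1 in binary powers of 2.
So 4^81 ≡ 152 · 100 · 4 ≡ 1 (mod 163).
Since 4^d ≡ 1 (mod 163), base 4 does not prove 163 composite.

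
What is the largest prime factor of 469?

67

469 = 7 · 67
67 is prime.
So 469 = 7 · 67; the largest prime factor is 67.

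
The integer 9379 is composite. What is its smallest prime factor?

9379 is odd.
Digit sum 28, not divisible by 3.
Ends in 9: not divisible by 5.
7: 9379 = 7·1339 + 6
11: 9379 = 11·852 + 7
13: 9379 = 13·721 + 6
17: 9379 = 17·551 + 12
19: 9379 = 19·493 + 12
23: 9379 = 23·407 + 18
29: 9379 = 29·323 + 12
31: 9379 = 31·302 + 17
37: 9379 = 37·253 + 18
41: 9379 = 41·228 + 31
43: 9379 = 43·218 + 5
47: 9379 = 47·199 + 26
53: 9379 = 53·176 + 51
59: 9379 = 59·158 + 57
61: 9379 = 61·153 + 46
67: 9379 = 67·139 + 66
71: 9379 = 71·132 + 7
73: 9379 = 73·128 + 35
79: 9379 = 79·118 + 57
83: 9379 = 83·113

83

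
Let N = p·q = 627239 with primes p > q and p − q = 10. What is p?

Since p = q + 10, we have 627239 = q(q + 10), so q² + 10q − 627239 = 0.
Discriminant: 10² + 4·627239 = 100 + 2508956 = 2509056; √2509056 = 1584.
q = (−10 + 1584)/2 = 787, and p = q + 10 = 797.
Check: 787 · 797 = 627239.

797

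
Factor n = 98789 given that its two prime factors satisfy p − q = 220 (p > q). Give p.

Since p = q + 220, we have 98789 = q(q + 220), so q² + 220q − 98789 = 0.
Discriminant: 220² + 4·98789 = 48400 + 395156 = 443556; √443556 = 666.
q = (−220 + 666)/2 = 223, and p = q + 220 = 443.
Check: 223 · 443 = 98789.

443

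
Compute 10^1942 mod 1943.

992

10^1 ≡ 10 (mod 1943)
10^2 ≡ 10^2 = 100 ≡ 100 (mod 1943)
10^4 ≡ 100^2 = 10000 ≡ 285 (mod 1943)
10^8 ≡ 285^2 = 81225 ≡ 1562 (mod 1943)
10^16 ≡ 1562^2 = 2439844 ≡ 1379 (mod 1943)
10^32 ≡ 1379^2 = 1901641 ≡ 1387 (mod 1943)
10^64 ≡ 1387^2 = 1923769 ≡ 199 (mod 1943)
10^128 ≡ 199^2 = 39601 ≡ 741 (mod 1943)
10^256 ≡ 741^2 = 549081 ≡ 1155 (mod 1943)
10^512 ≡ 1155^2 = 1334025 ≡ 1127 (mod 1943)
10^1024 ≡ 1127^2 = 1270129 ≡ 1350 (mod 1943)
1942 = 1024 + 512 + 256 + 128 + 16 + 4 + 2 in binary powers of 2.
So 10^1942 ≡ 1350 · 1127 · 1155 · 741 · 1379 · 285 · 100 ≡ 992 (mod 1943).
Since 992 ≠ 1, base 10 is a Fermat witness: 1943 is composite.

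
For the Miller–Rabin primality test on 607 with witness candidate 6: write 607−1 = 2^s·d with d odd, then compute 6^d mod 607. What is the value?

606

607 − 1 = 606 = 2^1 · 303, so d = 303.
6^1 ≡ 6 (mod 607)
6^2 ≡ 6^2 = 36 ≡ 36 (mod 607)
6^4 ≡ 36^2 = 1296 ≡ 82 (mod 607)
6^8 ≡ 82^2 = 6724 ≡ 47 (mod 607)
6^16 ≡ 47^2 = 2209 ≡ 388 (mod 607)
6^32 ≡ 388^2 = 150544 ≡ 8 (mod 607)
6^64 ≡ 8^2 = 64 ≡ 64 (mod 607)
6^128 ≡ 64^2 = 4096 ≡ 454 (mod 607)
6^256 ≡ 454^2 = 206116 ≡ 343 (mod 607)
303 = 256 + 32 + 8 + 4 + 2 + 1 in binary powers of 2.
So 6^303 ≡ 343 · 8 · 47 · 82 · 36 · 6 ≡ 606 (mod 607).
Since 6^d ≡ 606 (mod 607), base 6 does not prove 607 composite.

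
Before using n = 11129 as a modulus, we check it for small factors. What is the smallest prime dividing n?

11129 is odd.
Digit sum 14, not divisible by 3.
Ends in 9: not divisible by 5.
7: 11129 = 7·1589 + 6
11: 11129 = 11·1011 + 8
13: 11129 = 13·856 + 1
17: 11129 = 17·654 + 11
19: 11129 = 19·585 + 14
23: 11129 = 23·483 + 20
29: 11129 = 29·383 + 22
31: 11129 = 31·359

31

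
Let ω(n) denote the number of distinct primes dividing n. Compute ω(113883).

5

113883 = 3 · 37961
37961 = 7 · 5423
5423 = 11 · 493
493 = 17 · 29
113883 = 3 · 7 · 11 · 17 · 29, which has 5 distinct prime factors.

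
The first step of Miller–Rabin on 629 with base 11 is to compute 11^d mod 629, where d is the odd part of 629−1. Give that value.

381

629 − 1 = 628 = 2^2 · 157, so d = 157.
11^1 ≡ 11 (mod 629)
11^2 ≡ 11^2 = 121 ≡ 121 (mod 629)
11^4 ≡ 121^2 = 14641 ≡ 174 (mod 629)
11^8 ≡ 174^2 = 30276 ≡ 84 (mod 629)
11^16 ≡ 84^2 = 7056 ≡ 137 (mod 629)
11^32 ≡ 137^2 = 18769 ≡ 528 (mod 629)
11^64 ≡ 528^2 = 278784 ≡ 137 (mod 629)
11^128 ≡ 137^2 = 18769 ≡ 528 (mod 629)
157 = 128 + 16 + 8 + 4 + 1 in binary powers of 2.
So 11^157 ≡ 528 · 137 · 84 · 174 · 11 ≡ 381 (mod 629).
Squaring chain: 381 → 491; never reaches −1, so base 11 is a Miller–Rabin witness that 629 is composite.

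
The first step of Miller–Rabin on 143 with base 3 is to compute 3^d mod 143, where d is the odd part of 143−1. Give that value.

143 − 1 = 142 = 2^1 · 71, so d = 71.
3^1 ≡ 3 (mod 143)
3^2 ≡ 3^2 = 9 ≡ 9 (mod 143)
3^4 ≡ 9^2 = 81 ≡ 81 (mod 143)
3^8 ≡ 81^2 = 6561 ≡ 126 (mod 143)
3^16 ≡ 126^2 = 15876 ≡ 3 (mod 143)
3^32 ≡ 3^2 = 9 ≡ 9 (mod 143)
3^64 ≡ 9^2 = 81 ≡ 81 (mod 143)
71 = 64 + 4 + 2 + 1 in binary powers of 2.
So 3^71 ≡ 81 · 81 · 9 · 3 ≡ 113 (mod 143).
Squaring chain: 113; never reaches −1, so base 3 is a Miller–Rabin witness that 143 is composite.

113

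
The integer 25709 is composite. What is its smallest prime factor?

47

25709 is odd.
Digit sum 23, not divisible by 3.
Ends in 9: not divisible by 5.
7: 25709 = 7·3672 + 5
11: 25709 = 11·2337 + 2
13: 25709 = 13·1977 + 8
17: 25709 = 17·1512 + 5
19: 25709 = 19·1353 + 2
23: 25709 = 23·1117 + 18
29: 25709 = 29·886 + 15
31: 25709 = 31·829 + 10
37: 25709 = 37·694 + 31
41: 25709 = 41·627 + 2
43: 25709 = 43·597 + 38
47: 25709 = 47·547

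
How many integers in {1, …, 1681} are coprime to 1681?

1640

Factor: 1681 = 41^2.
φ(1681) = 41^1·(41−1) = 1640.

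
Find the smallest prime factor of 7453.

7453 is odd.
Digit sum 19, not divisible by 3.
Ends in 3: not divisible by 5.
7: 7453 = 7·1064 + 5
11: 7453 = 11·677 + 6
13: 7453 = 13·573 + 4
17: 7453 = 17·438 + 7
19: 7453 = 19·392 + 5
23: 7453 = 23·324 + 1
29: 7453 = 29·257

29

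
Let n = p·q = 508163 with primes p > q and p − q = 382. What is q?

Since p = q + 382, we have 508163 = q(q + 382), so q² + 382q − 508163 = 0.
Discriminant: 382² + 4·508163 = 145924 + 2032652 = 2178576; √2178576 = 1476.
q = (−382 + 1476)/2 = 547, and p = q + 382 = 929.
Check: 547 · 929 = 508163.

547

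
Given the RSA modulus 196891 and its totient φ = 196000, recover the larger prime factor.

491

φ(n) = (p−1)(q−1) = n − (p+q) + 1, so p + q = 196891 − 196000 + 1 = 892.
p and q are the roots of t² − 892t + 196891 = 0.
Discriminant: 892² − 4·196891 = 795664 − 787564 = 8100; √8100 = 90.
q = (892 − 90)/2 = 401, p = (892 + 90)/2 = 491.
Check: 401 · 491 = 196891.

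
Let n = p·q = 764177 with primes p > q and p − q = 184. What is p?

971

Since p = q + 184, we have 764177 = q(q + 184), so q² + 184q − 764177 = 0.
Discriminant: 184² + 4·764177 = 33856 + 3056708 = 3090564; √3090564 = 1758.
q = (−184 + 1758)/2 = 787, and p = q + 184 = 971.
Check: 787 · 971 = 764177.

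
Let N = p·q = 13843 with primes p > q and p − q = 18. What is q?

Since p = q + 18, we have 13843 = q(q + 18), so q² + 18q − 13843 = 0.
Discriminant: 18² + 4·13843 = 324 + 55372 = 55696; √55696 = 236.
q = (−18 + 236)/2 = 109, and p = q + 18 = 127.
Check: 109 · 127 = 13843.

109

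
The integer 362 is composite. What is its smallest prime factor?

362 is even: 2 divides it.

2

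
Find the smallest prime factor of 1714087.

41

1714087 is odd.
Digit sum 28, not divisible by 3.
Ends in 7: not divisible by 5.
7: 1714087 = 7·244869 + 4
11: 1714087 = 11·155826 + 1
13: 1714087 = 13·131852 + 11
17: 1714087 = 17·100828 + 11
19: 1714087 = 19·90215 + 2
23: 1714087 = 23·74525 + 12
29: 1714087 = 29·59106 + 13
31: 1714087 = 31·55293 + 4
37: 1714087 = 37·46326 + 25
41: 1714087 = 41·41807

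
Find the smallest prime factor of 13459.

13459 is odd.
Digit sum 22, not divisible by 3.
Ends in 9: not divisible by 5.
7: 13459 = 7·1922 + 5
11: 13459 = 11·1223 + 6
13: 13459 = 13·1035 + 4
17: 13459 = 17·791 + 12
19: 13459 = 19·708 + 7
23: 13459 = 23·585 + 4
29: 13459 = 29·464 + 3
31: 13459 = 31·434 + 5
37: 13459 = 37·363 + 28
41: 13459 = 41·328 + 11
43: 13459 = 43·313

43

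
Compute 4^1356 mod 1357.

685

4^1 ≡ 4 (mod 1357)
4^2 ≡ 4^2 = 16 ≡ 16 (mod 1357)
4^4 ≡ 16^2 = 256 ≡ 256 (mod 1357)
4^8 ≡ 256^2 = 65536 ≡ 400 (mod 1357)
4^16 ≡ 400^2 = 160000 ≡ 1231 (mod 1357)
4^32 ≡ 1231^2 = 1515361 ≡ 949 (mod 1357)
4^64 ≡ 949^2 = 900601 ≡ 910 (mod 1357)
4^128 ≡ 910^2 = 828100 ≡ 330 (mod 1357)
4^256 ≡ 330^2 = 108900 ≡ 340 (mod 1357)
4^512 ≡ 340^2 = 115600 ≡ 255 (mod 1357)
4^1024 ≡ 255^2 = 65025 ≡ 1246 (mod 1357)
1356 = 1024 + 256 + 64 + 8 + 4 in binary powers of 2.
So 4^1356 ≡ 1246 · 340 · 910 · 400 · 256 ≡ 685 (mod 1357).
Since 685 ≠ 1, base 4 is a Fermat witness: 1357 is composite.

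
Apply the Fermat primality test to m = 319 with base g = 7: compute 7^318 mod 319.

7^1 ≡ 7 (mod 319)
7^2 ≡ 7^2 = 49 ≡ 49 (mod 319)
7^4 ≡ 49^2 = 2401 ≡ 168 (mod 319)
7^8 ≡ 168^2 = 28224 ≡ 152 (mod 319)
7^16 ≡ 152^2 = 23104 ≡ 136 (mod 319)
7^32 ≡ 136^2 = 18496 ≡ 313 (mod 319)
7^64 ≡ 313^2 = 97969 ≡ 36 (mod 319)
7^128 ≡ 36^2 = 1296 ≡ 20 (mod 319)
7^256 ≡ 20^2 = 400 ≡ 81 (mod 319)
318 = 256 + 32 + 16 + 8 + 4 + 2 in binary powers of 2.
So 7^318 ≡ 81 · 313 · 136 · 152 · 168 · 49 ≡ 53 (mod 319).
Since 53 ≠ 1, base 7 is a Fermat witness: 319 is composite.

53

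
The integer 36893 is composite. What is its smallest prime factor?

36893 is odd.
Digit sum 29, not divisible by 3.
Ends in 3: not divisible by 5.
7: 36893 = 7·5270 + 3
11: 36893 = 11·3353 + 10
13: 36893 = 13·2837 + 12
17: 36893 = 17·2170 + 3
19: 36893 = 19·1941 + 14
23: 36893 = 23·1604 + 1
29: 36893 = 29·1272 + 5
31: 36893 = 31·1190 + 3
37: 36893 = 37·997 + 4
41: 36893 = 41·899 + 34
43: 36893 = 43·857 + 42
47: 36893 = 47·784 + 45
53: 36893 = 53·696 + 5
59: 36893 = 59·625 + 18
61: 36893 = 61·604 + 49
67: 36893 = 67·550 + 43
71: 36893 = 71·519 + 44
73: 36893 = 73·505 + 28
79: 36893 = 79·467

79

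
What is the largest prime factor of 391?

23

391 = 17 · 23
23 is prime.
So 391 = 17 · 23; the largest prime factor is 23.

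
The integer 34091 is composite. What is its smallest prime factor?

34091 is odd.
Digit sum 17, not divisible by 3.
Ends in 1: not divisible by 5.
7: 34091 = 7·4870 + 1
11: 34091 = 11·3099 + 2
13: 34091 = 13·2622 + 5
17: 34091 = 17·2005 + 6
19: 34091 = 19·1794 + 5
23: 34091 = 23·1482 + 5
29: 34091 = 29·1175 + 16
31: 34091 = 31·1099 + 22
37: 34091 = 37·921 + 14
41: 34091 = 41·831 + 20
43: 34091 = 43·792 + 35
47: 34091 = 47·725 + 16
53: 34091 = 53·643 + 12
59: 34091 = 59·577 + 48
61: 34091 = 61·558 + 53
67: 34091 = 67·508 + 55
71: 34091 = 71·480 + 11
73: 34091 = 73·467

73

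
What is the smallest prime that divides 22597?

22597 is odd.
Digit sum 25, not divisible by 3.
Ends in 7: not divisible by 5.
7: 22597 = 7·3228 + 1
11: 22597 = 11·2054 + 3
13: 22597 = 13·1738 + 3
17: 22597 = 17·1329 + 4
19: 22597 = 19·1189 + 6
23: 22597 = 23·982 + 11
29: 22597 = 29·779 + 6
31: 22597 = 31·728 + 29
37: 22597 = 37·610 + 27
41: 22597 = 41·551 + 6
43: 22597 = 43·525 + 22
47: 22597 = 47·480 + 37
53: 22597 = 53·426 + 19
59: 22597 = 59·383

59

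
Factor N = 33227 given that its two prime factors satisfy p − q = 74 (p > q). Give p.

223

Since p = q + 74, we have 33227 = q(q + 74), so q² + 74q − 33227 = 0.
Discriminant: 74² + 4·33227 = 5476 + 132908 = 138384; √138384 = 372.
q = (−74 + 372)/2 = 149, and p = q + 74 = 223.
Check: 149 · 223 = 33227.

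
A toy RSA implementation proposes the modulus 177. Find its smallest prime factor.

3

177 is odd.
Digit sum 15, divisible by 3.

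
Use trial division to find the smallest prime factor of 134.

134 is even: 2 divides it.

2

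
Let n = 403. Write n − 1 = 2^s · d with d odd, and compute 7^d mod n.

403 − 1 = 402 = 2^1 · 201, so d = 201.
7^1 ≡ 7 (mod 403)
7^2 ≡ 7^2 = 49 ≡ 49 (mod 403)
7^4 ≡ 49^2 = 2401 ≡ 386 (mod 403)
7^8 ≡ 386^2 = 148996 ≡ 289 (mod 403)
7^16 ≡ 289^2 = 83521 ≡ 100 (mod 403)
7^32 ≡ 100^2 = 10000 ≡ 328 (mod 403)
7^64 ≡ 328^2 = 107584 ≡ 386 (mod 403)
7^128 ≡ 386^2 = 148996 ≡ 289 (mod 403)
201 = 128 + 64 + 8 + 1 in binary powers of 2.
So 7^201 ≡ 289 · 386 · 289 · 7 ≡ 190 (mod 403).
Squaring chain: 190; never reaches −1, so base 7 is a Miller–Rabin witness that 403 is composite.

190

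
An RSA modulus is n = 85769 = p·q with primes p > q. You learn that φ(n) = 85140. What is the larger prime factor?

431

φ(n) = (p−1)(q−1) = n − (p+q) + 1, so p + q = 85769 − 85140 + 1 = 630.
p and q are the roots of t² − 630t + 85769 = 0.
Discriminant: 630² − 4·85769 = 396900 − 343076 = 53824; √53824 = 232.
q = (630 − 232)/2 = 199, p = (630 + 232)/2 = 431.
Check: 199 · 431 = 85769.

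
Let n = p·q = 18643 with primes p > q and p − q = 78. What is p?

Since p = q + 78, we have 18643 = q(q + 78), so q² + 78q − 18643 = 0.
Discriminant: 78² + 4·18643 = 6084 + 74572 = 80656; √80656 = 284.
q = (−78 + 284)/2 = 103, and p = q + 78 = 181.
Check: 103 · 181 = 18643.

181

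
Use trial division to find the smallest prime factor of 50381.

50381 is odd.
Digit sum 17, not divisible by 3.
Ends in 1: not divisible by 5.
7: 50381 = 7·7197 + 2
11: 50381 = 11·4580 + 1
13: 50381 = 13·3875 + 6
17: 50381 = 17·2963 + 10
19: 50381 = 19·2651 + 12
23: 50381 = 23·2190 + 11
29: 50381 = 29·1737 + 8
31: 50381 = 31·1625 + 6
37: 50381 = 37·1361 + 24
41: 50381 = 41·1228 + 33
43: 50381 = 43·1171 + 28
47: 50381 = 47·1071 + 44
53: 50381 = 53·950 + 31
59: 50381 = 59·853 + 54
61: 50381 = 61·825 + 56
67: 50381 = 67·751 + 64
71: 50381 = 71·709 + 42
73: 50381 = 73·690 + 11
79: 50381 = 79·637 + 58
83: 50381 = 83·607

83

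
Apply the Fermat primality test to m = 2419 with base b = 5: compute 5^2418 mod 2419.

5^1 ≡ 5 (mod 2419)
5^2 ≡ 5^2 = 25 ≡ 25 (mod 2419)
5^4 ≡ 25^2 = 625 ≡ 625 (mod 2419)
5^8 ≡ 625^2 = 390625 ≡ 1166 (mod 2419)
5^16 ≡ 1166^2 = 1359556 ≡ 78 (mod 2419)
5^32 ≡ 78^2 = 6084 ≡ 1246 (mod 2419)
5^64 ≡ 1246^2 = 1552516 ≡ 1937 (mod 2419)
5^128 ≡ 1937^2 = 3751969 ≡ 100 (mod 2419)
5^256 ≡ 100^2 = 10000 ≡ 324 (mod 2419)
5^512 ≡ 324^2 = 104976 ≡ 959 (mod 2419)
5^1024 ≡ 959^2 = 919681 ≡ 461 (mod 2419)
5^2048 ≡ 461^2 = 212521 ≡ 2068 (mod 2419)
2418 = 2048 + 256 + 64 + 32 + 16 + 2 in binary powers of 2.
So 5^2418 ≡ 2068 · 324 · 1937 · 1246 · 78 · 25 ≡ 433 (mod 2419).
Since 433 ≠ 1, base 5 is a Fermat witness: 2419 is composite.

433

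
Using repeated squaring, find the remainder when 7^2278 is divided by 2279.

982

7^1 ≡ 7 (mod 2279)
7^2 ≡ 7^2 = 49 ≡ 49 (mod 2279)
7^4 ≡ 49^2 = 2401 ≡ 122 (mod 2279)
7^8 ≡ 122^2 = 14884 ≡ 1210 (mod 2279)
7^16 ≡ 1210^2 = 1464100 ≡ 982 (mod 2279)
7^32 ≡ 982^2 = 964324 ≡ 307 (mod 2279)
7^64 ≡ 307^2 = 94249 ≡ 810 (mod 2279)
7^128 ≡ 810^2 = 656100 ≡ 2027 (mod 2279)
7^256 ≡ 2027^2 = 4108729 ≡ 1971 (mod 2279)
7^512 ≡ 1971^2 = 3884841 ≡ 1425 (mod 2279)
7^1024 ≡ 1425^2 = 2030625 ≡ 36 (mod 2279)
7^2048 ≡ 36^2 = 1296 ≡ 1296 (mod 2279)
2278 = 2048 + 128 + 64 + 32 + 4 + 2 in binary powers of 2.
So 7^2278 ≡ 1296 · 2027 · 810 · 307 · 122 · 49 ≡ 982 (mod 2279).
Since 982 ≠ 1, base 7 is a Fermat witness: 2279 is composite.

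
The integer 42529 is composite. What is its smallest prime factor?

71

42529 is odd.
Digit sum 22, not divisible by 3.
Ends in 9: not divisible by 5.
7: 42529 = 7·6075 + 4
11: 42529 = 11·3866 + 3
13: 42529 = 13·3271 + 6
17: 42529 = 17·2501 + 12
19: 42529 = 19·2238 + 7
23: 42529 = 23·1849 + 2
29: 42529 = 29·1466 + 15
31: 42529 = 31·1371 + 28
37: 42529 = 37·1149 + 16
41: 42529 = 41·1037 + 12
43: 42529 = 43·989 + 2
47: 42529 = 47·904 + 41
53: 42529 = 53·802 + 23
59: 42529 = 59·720 + 49
61: 42529 = 61·697 + 12
67: 42529 = 67·634 + 51
71: 42529 = 71·599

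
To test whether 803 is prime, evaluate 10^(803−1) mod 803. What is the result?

10^1 ≡ 10 (mod 803)
10^2 ≡ 10^2 = 100 ≡ 100 (mod 803)
10^4 ≡ 100^2 = 10000 ≡ 364 (mod 803)
10^8 ≡ 364^2 = 132496 ≡ 1 (mod 803)
10^16 ≡ 1^2 = 1 ≡ 1 (mod 803)
10^32 ≡ 1^2 = 1 ≡ 1 (mod 803)
10^64 ≡ 1^2 = 1 ≡ 1 (mod 803)
10^128 ≡ 1^2 = 1 ≡ 1 (mod 803)
10^256 ≡ 1^2 = 1 ≡ 1 (mod 803)
10^512 ≡ 1^2 = 1 ≡ 1 (mod 803)
802 = 512 + 256 + 32 + 2 in binary powers of 2.
So 10^802 ≡ 1 · 1 · 1 · 100 ≡ 100 (mod 803).
Since 100 ≠ 1, base 10 is a Fermat witness: 803 is composite.

100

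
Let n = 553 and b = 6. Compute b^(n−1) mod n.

204

6^1 ≡ 6 (mod 553)
6^2 ≡ 6^2 = 36 ≡ 36 (mod 553)
6^4 ≡ 36^2 = 1296 ≡ 190 (mod 553)
6^8 ≡ 190^2 = 36100 ≡ 155 (mod 553)
6^16 ≡ 155^2 = 24025 ≡ 246 (mod 553)
6^32 ≡ 246^2 = 60516 ≡ 239 (mod 553)
6^64 ≡ 239^2 = 57121 ≡ 162 (mod 553)
6^128 ≡ 162^2 = 26244 ≡ 253 (mod 553)
6^256 ≡ 253^2 = 64009 ≡ 414 (mod 553)
6^512 ≡ 414^2 = 171396 ≡ 519 (mod 553)
552 = 512 + 32 + 8 in binary powers of 2.
So 6^552 ≡ 519 · 239 · 155 ≡ 204 (mod 553).
Since 204 ≠ 1, base 6 is a Fermat witness: 553 is composite.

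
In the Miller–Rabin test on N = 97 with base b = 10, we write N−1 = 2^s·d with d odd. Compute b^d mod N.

30

97 − 1 = 96 = 2^5 · 3, so d = 3.
10^1 ≡ 10 (mod 97)
10^2 ≡ 10^2 = 100 ≡ 3 (mod 97)
3 = 2 + 1 in binary powers of 2.
So 10^3 ≡ 3 · 10 ≡ 30 (mod 97).
Squaring chain: 30 → 27 → 50 → 75 → 96; reaches −1, so base 10 does not prove 97 composite.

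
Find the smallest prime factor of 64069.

64069 is odd.
Digit sum 25, not divisible by 3.
Ends in 9: not divisible by 5.
7: 64069 = 7·9152 + 5
11: 64069 = 11·5824 + 5
13: 64069 = 13·4928 + 5
17: 64069 = 17·3768 + 13
19: 64069 = 19·3372 + 1
23: 64069 = 23·2785 + 14
29: 64069 = 29·2209 + 8
31: 64069 = 31·2066 + 23
37: 64069 = 37·1731 + 22
41: 64069 = 41·1562 + 27
43: 64069 = 43·1489 + 42
47: 64069 = 47·1363 + 8
53: 64069 = 53·1208 + 45
59: 64069 = 59·1085 + 54
61: 64069 = 61·1050 + 19
67: 64069 = 67·956 + 17
71: 64069 = 71·902 + 27
73: 64069 = 73·877 + 48
79: 64069 = 79·811

79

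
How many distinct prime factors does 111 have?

111 = 3 · 37
111 = 3 · 37, which has 2 distinct prime factors.

2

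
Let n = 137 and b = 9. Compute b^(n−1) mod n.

9^1 ≡ 9 (mod 137)
9^2 ≡ 9^2 = 81 ≡ 81 (mod 137)
9^4 ≡ 81^2 = 6561 ≡ 122 (mod 137)
9^8 ≡ 122^2 = 14884 ≡ 88 (mod 137)
9^16 ≡ 88^2 = 7744 ≡ 72 (mod 137)
9^32 ≡ 72^2 = 5184 ≡ 115 (mod 137)
9^64 ≡ 115^2 = 13225 ≡ 73 (mod 137)
9^128 ≡ 73^2 = 5329 ≡ 123 (mod 137)
136 = 128 + 8 in binary powers of 2.
So 9^136 ≡ 123 · 88 ≡ 1 (mod 137).
Since the result is 1, base 9 gives no evidence that 137 is composite.

1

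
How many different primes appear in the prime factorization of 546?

4

546 = 2 · 273
273 = 3 · 91
91 = 7 · 13
546 = 2 · 3 · 7 · 13, which has 4 distinct prime factors.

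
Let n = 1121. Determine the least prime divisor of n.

19

1121 is odd.
Digit sum 5, not divisible by 3.
Ends in 1: not divisible by 5.
7: 1121 = 7·160 + 1
11: 1121 = 11·101 + 10
13: 1121 = 13·86 + 3
17: 1121 = 17·65 + 16
19: 1121 = 19·59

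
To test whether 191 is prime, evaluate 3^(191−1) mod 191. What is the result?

1

3^1 ≡ 3 (mod 191)
3^2 ≡ 3^2 = 9 ≡ 9 (mod 191)
3^4 ≡ 9^2 = 81 ≡ 81 (mod 191)
3^8 ≡ 81^2 = 6561 ≡ 67 (mod 191)
3^16 ≡ 67^2 = 4489 ≡ 96 (mod 191)
3^32 ≡ 96^2 = 9216 ≡ 48 (mod 191)
3^64 ≡ 48^2 = 2304 ≡ 12 (mod 191)
3^128 ≡ 12^2 = 144 ≡ 144 (mod 191)
190 = 128 + 32 + 16 + 8 + 4 + 2 in binary powers of 2.
So 3^190 ≡ 144 · 48 · 96 · 67 · 81 · 9 ≡ 1 (mod 191).
Since the result is 1, base 3 gives no evidence that 191 is composite.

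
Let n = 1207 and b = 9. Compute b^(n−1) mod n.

9^1 ≡ 9 (mod 1207)
9^2 ≡ 9^2 = 81 ≡ 81 (mod 1207)
9^4 ≡ 81^2 = 6561 ≡ 526 (mod 1207)
9^8 ≡ 526^2 = 276676 ≡ 273 (mod 1207)
9^16 ≡ 273^2 = 74529 ≡ 902 (mod 1207)
9^32 ≡ 902^2 = 813604 ≡ 86 (mod 1207)
9^64 ≡ 86^2 = 7396 ≡ 154 (mod 1207)
9^128 ≡ 154^2 = 23716 ≡ 783 (mod 1207)
9^256 ≡ 783^2 = 613089 ≡ 1140 (mod 1207)
9^512 ≡ 1140^2 = 1299600 ≡ 868 (mod 1207)
9^1024 ≡ 868^2 = 753424 ≡ 256 (mod 1207)
1206 = 1024 + 128 + 32 + 16 + 4 + 2 in binary powers of 2.
So 9^1206 ≡ 256 · 783 · 86 · 902 · 526 · 81 ≡ 973 (mod 1207).
Since 973 ≠ 1, base 9 is a Fermat witness: 1207 is composite.

973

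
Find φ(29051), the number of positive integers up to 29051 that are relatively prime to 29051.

Factor: 29051 = 11 · 19 · 139.
φ(29051) = (11−1) · (19−1) · (139−1) = 10 · 18 · 138 = 24840.

24840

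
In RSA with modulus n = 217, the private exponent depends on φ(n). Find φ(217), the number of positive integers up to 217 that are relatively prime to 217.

180

Factor: 217 = 7 · 31.
φ(217) = (7−1) · (31−1) = 6 · 30 = 180.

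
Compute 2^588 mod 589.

2^1 ≡ 2 (mod 589)
2^2 ≡ 2^2 = 4 ≡ 4 (mod 589)
2^4 ≡ 4^2 = 16 ≡ 16 (mod 589)
2^8 ≡ 16^2 = 256 ≡ 256 (mod 589)
2^16 ≡ 256^2 = 65536 ≡ 157 (mod 589)
2^32 ≡ 157^2 = 24649 ≡ 500 (mod 589)
2^64 ≡ 500^2 = 250000 ≡ 264 (mod 589)
2^128 ≡ 264^2 = 69696 ≡ 194 (mod 589)
2^256 ≡ 194^2 = 37636 ≡ 529 (mod 589)
2^512 ≡ 529^2 = 279841 ≡ 66 (mod 589)
588 = 512 + 64 + 8 + 4 in binary powers of 2.
So 2^588 ≡ 66 · 264 · 256 · 16 ≡ 163 (mod 589).
Since 163 ≠ 1, base 2 is a Fermat witness: 589 is composite.

163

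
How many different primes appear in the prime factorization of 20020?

20020 = 2^2 · 5005
5005 = 5 · 1001
1001 = 7 · 143
143 = 11 · 13
20020 = 2^2 · 5 · 7 · 11 · 13, which has 5 distinct prime factors.

5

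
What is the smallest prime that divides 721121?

721121 is odd.
Digit sum 14, not divisible by 3.
Ends in 1: not divisible by 5.
7: 721121 = 7·103017 + 2
11: 721121 = 11·65556 + 5
13: 721121 = 13·55470 + 11
17: 721121 = 17·42418 + 15
19: 721121 = 19·37953 + 14
23: 721121 = 23·31353 + 2
29: 721121 = 29·24866 + 7
31: 721121 = 31·23261 + 30
37: 721121 = 37·19489 + 28
41: 721121 = 41·17588 + 13
43: 721121 = 43·16770 + 11
47: 721121 = 47·15343

47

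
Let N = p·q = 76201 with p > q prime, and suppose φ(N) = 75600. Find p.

421

φ(n) = (p−1)(q−1) = n − (p+q) + 1, so p + q = 76201 − 75600 + 1 = 602.
p and q are the roots of t² − 602t + 76201 = 0.
Discriminant: 602² − 4·76201 = 362404 − 304804 = 57600; √57600 = 240.
q = (602 − 240)/2 = 181, p = (602 + 240)/2 = 421.
Check: 181 · 421 = 76201.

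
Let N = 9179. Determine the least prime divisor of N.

9179 is odd.
Digit sum 26, not divisible by 3.
Ends in 9: not divisible by 5.
7: 9179 = 7·1311 + 2
11: 9179 = 11·834 + 5
13: 9179 = 13·706 + 1
17: 9179 = 17·539 + 16
19: 9179 = 19·483 + 2
23: 9179 = 23·399 + 2
29: 9179 = 29·316 + 15
31: 9179 = 31·296 + 3
37: 9179 = 37·248 + 3
41: 9179 = 41·223 + 36
43: 9179 = 43·213 + 20
47: 9179 = 47·195 + 14
53: 9179 = 53·173 + 10
59: 9179 = 59·155 + 34
61: 9179 = 61·150 + 29
67: 9179 = 67·137

67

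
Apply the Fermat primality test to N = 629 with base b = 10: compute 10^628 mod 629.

565

10^1 ≡ 10 (mod 629)
10^2 ≡ 10^2 = 100 ≡ 100 (mod 629)
10^4 ≡ 100^2 = 10000 ≡ 565 (mod 629)
10^8 ≡ 565^2 = 319225 ≡ 322 (mod 629)
10^16 ≡ 322^2 = 103684 ≡ 528 (mod 629)
10^32 ≡ 528^2 = 278784 ≡ 137 (mod 629)
10^64 ≡ 137^2 = 18769 ≡ 528 (mod 629)
10^128 ≡ 528^2 = 278784 ≡ 137 (mod 629)
10^256 ≡ 137^2 = 18769 ≡ 528 (mod 629)
10^512 ≡ 528^2 = 278784 ≡ 137 (mod 629)
628 = 512 + 64 + 32 + 16 + 4 in binary powers of 2.
So 10^628 ≡ 137 · 528 · 137 · 528 · 565 ≡ 565 (mod 629).
Since 565 ≠ 1, base 10 is a Fermat witness: 629 is composite.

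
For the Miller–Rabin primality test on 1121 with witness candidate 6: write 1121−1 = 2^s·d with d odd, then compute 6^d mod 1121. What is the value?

1121 − 1 = 1120 = 2^5 · 35, so d = 35.
6^1 ≡ 6 (mod 1121)
6^2 ≡ 6^2 = 36 ≡ 36 (mod 1121)
6^4 ≡ 36^2 = 1296 ≡ 175 (mod 1121)
6^8 ≡ 175^2 = 30625 ≡ 358 (mod 1121)
6^16 ≡ 358^2 = 128164 ≡ 370 (mod 1121)
6^32 ≡ 370^2 = 136900 ≡ 138 (mod 1121)
35 = 32 + 2 + 1 in binary powers of 2.
So 6^35 ≡ 138 · 36 · 6 ≡ 662 (mod 1121).
Squaring chain: 662 → 1054 → 5 → 25 → 625; never reaches −1, so base 6 is a Miller–Rabin witness that 1121 is composite.

662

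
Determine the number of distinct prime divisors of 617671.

3

617671 = 19^2 · 1711
1711 = 29 · 59
617671 = 19^2 · 29 · 59, which has 3 distinct prime factors.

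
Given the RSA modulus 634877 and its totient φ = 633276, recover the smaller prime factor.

φ(n) = (p−1)(q−1) = n − (p+q) + 1, so p + q = 634877 − 633276 + 1 = 1602.
p and q are the roots of t² − 1602t + 634877 = 0.
Discriminant: 1602² − 4·634877 = 2566404 − 2539508 = 26896; √26896 = 164.
q = (1602 − 164)/2 = 719, p = (1602 + 164)/2 = 883.
Check: 719 · 883 = 634877.

719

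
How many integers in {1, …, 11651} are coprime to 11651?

Factor: 11651 = 61 · 191.
φ(11651) = (61−1) · (191−1) = 60 · 190 = 11400.

11400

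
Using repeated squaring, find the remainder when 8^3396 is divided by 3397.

8^1 ≡ 8 (mod 3397)
8^2 ≡ 8^2 = 64 ≡ 64 (mod 3397)
8^4 ≡ 64^2 = 4096 ≡ 699 (mod 3397)
8^8 ≡ 699^2 = 488601 ≡ 2830 (mod 3397)
8^16 ≡ 2830^2 = 8008900 ≡ 2171 (mod 3397)
8^32 ≡ 2171^2 = 4713241 ≡ 1602 (mod 3397)
8^64 ≡ 1602^2 = 2566404 ≡ 1669 (mod 3397)
8^128 ≡ 1669^2 = 2785561 ≡ 21 (mod 3397)
8^256 ≡ 21^2 = 441 ≡ 441 (mod 3397)
8^512 ≡ 441^2 = 194481 ≡ 852 (mod 3397)
8^1024 ≡ 852^2 = 725904 ≡ 2343 (mod 3397)
8^2048 ≡ 2343^2 = 5489649 ≡ 97 (mod 3397)
3396 = 2048 + 1024 + 256 + 64 + 4 in binary powers of 2.
So 8^3396 ≡ 97 · 2343 · 441 · 1669 · 699 ≡ 2013 (mod 3397).
Since 2013 ≠ 1, base 8 is a Fermat witness: 3397 is composite.

2013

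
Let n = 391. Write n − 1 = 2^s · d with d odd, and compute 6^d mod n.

386

391 − 1 = 390 = 2^1 · 195, so d = 195.
6^1 ≡ 6 (mod 391)
6^2 ≡ 6^2 = 36 ≡ 36 (mod 391)
6^4 ≡ 36^2 = 1296 ≡ 123 (mod 391)
6^8 ≡ 123^2 = 15129 ≡ 271 (mod 391)
6^16 ≡ 271^2 = 73441 ≡ 324 (mod 391)
6^32 ≡ 324^2 = 104976 ≡ 188 (mod 391)
6^64 ≡ 188^2 = 35344 ≡ 154 (mod 391)
6^128 ≡ 154^2 = 23716 ≡ 256 (mod 391)
195 = 128 + 64 + 2 + 1 in binary powers of 2.
So 6^195 ≡ 256 · 154 · 36 · 6 ≡ 386 (mod 391).
Squaring chain: 386; never reaches −1, so base 6 is a Miller–Rabin witness that 391 is composite.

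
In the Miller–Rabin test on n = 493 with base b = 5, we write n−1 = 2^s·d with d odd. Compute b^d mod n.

419

493 − 1 = 492 = 2^2 · 123, so d = 123.
5^1 ≡ 5 (mod 493)
5^2 ≡ 5^2 = 25 ≡ 25 (mod 493)
5^4 ≡ 25^2 = 625 ≡ 132 (mod 493)
5^8 ≡ 132^2 = 17424 ≡ 169 (mod 493)
5^16 ≡ 169^2 = 28561 ≡ 460 (mod 493)
5^32 ≡ 460^2 = 211600 ≡ 103 (mod 493)
5^64 ≡ 103^2 = 10609 ≡ 256 (mod 493)
123 = 64 + 32 + 16 + 8 + 2 + 1 in binary powers of 2.
So 5^123 ≡ 256 · 103 · 460 · 169 · 25 · 5 ≡ 419 (mod 493).
Squaring chain: 419 → 53; never reaches −1, so base 5 is a Miller–Rabin witness that 493 is composite.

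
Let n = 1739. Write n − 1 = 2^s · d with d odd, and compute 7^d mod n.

1452

1739 − 1 = 1738 = 2^1 · 869, so d = 869.
7^1 ≡ 7 (mod 1739)
7^2 ≡ 7^2 = 49 ≡ 49 (mod 1739)
7^4 ≡ 49^2 = 2401 ≡ 662 (mod 1739)
7^8 ≡ 662^2 = 438244 ≡ 16 (mod 1739)
7^16 ≡ 16^2 = 256 ≡ 256 (mod 1739)
7^32 ≡ 256^2 = 65536 ≡ 1193 (mod 1739)
7^64 ≡ 1193^2 = 1423249 ≡ 747 (mod 1739)
7^128 ≡ 747^2 = 558009 ≡ 1529 (mod 1739)
7^256 ≡ 1529^2 = 2337841 ≡ 625 (mod 1739)
7^512 ≡ 625^2 = 390625 ≡ 1089 (mod 1739)
869 = 512 + 256 + 64 + 32 + 4 + 1 in binary powers of 2.
So 7^869 ≡ 1089 · 625 · 747 · 1193 · 662 · 7 ≡ 1452 (mod 1739).
Squaring chain: 1452; never reaches −1, so base 7 is a Miller–Rabin witness that 1739 is composite.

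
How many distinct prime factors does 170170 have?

6

170170 = 2 · 85085
85085 = 5 · 17017
17017 = 7 · 2431
2431 = 11 · 221
221 = 13 · 17
170170 = 2 · 5 · 7 · 11 · 13 · 17, which has 6 distinct prime factors.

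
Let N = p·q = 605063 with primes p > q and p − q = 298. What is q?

Since p = q + 298, we have 605063 = q(q + 298), so q² + 298q − 605063 = 0.
Discriminant: 298² + 4·605063 = 88804 + 2420252 = 2509056; √2509056 = 1584.
q = (−298 + 1584)/2 = 643, and p = q + 298 = 941.
Check: 643 · 941 = 605063.

643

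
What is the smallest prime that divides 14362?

2

14362 is even: 2 divides it.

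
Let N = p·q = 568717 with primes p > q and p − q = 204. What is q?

659

Since p = q + 204, we have 568717 = q(q + 204), so q² + 204q − 568717 = 0.
Discriminant: 204² + 4·568717 = 41616 + 2274868 = 2316484; √2316484 = 1522.
q = (−204 + 1522)/2 = 659, and p = q + 204 = 863.
Check: 659 · 863 = 568717.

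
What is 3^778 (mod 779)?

214

3^1 ≡ 3 (mod 779)
3^2 ≡ 3^2 = 9 ≡ 9 (mod 779)
3^4 ≡ 9^2 = 81 ≡ 81 (mod 779)
3^8 ≡ 81^2 = 6561 ≡ 329 (mod 779)
3^16 ≡ 329^2 = 108241 ≡ 739 (mod 779)
3^32 ≡ 739^2 = 546121 ≡ 42 (mod 779)
3^64 ≡ 42^2 = 1764 ≡ 206 (mod 779)
3^128 ≡ 206^2 = 42436 ≡ 370 (mod 779)
3^256 ≡ 370^2 = 136900 ≡ 575 (mod 779)
3^512 ≡ 575^2 = 330625 ≡ 329 (mod 779)
778 = 512 + 256 + 8 + 2 in binary powers of 2.
So 3^778 ≡ 329 · 575 · 329 · 9 ≡ 214 (mod 779).
Since 214 ≠ 1, base 3 is a Fermat witness: 779 is composite.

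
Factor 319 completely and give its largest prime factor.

319 = 11 · 29
29 is prime.
So 319 = 11 · 29; the largest prime factor is 29.

29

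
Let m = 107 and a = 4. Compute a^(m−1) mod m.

1

4^1 ≡ 4 (mod 107)
4^2 ≡ 4^2 = 16 ≡ 16 (mod 107)
4^4 ≡ 16^2 = 256 ≡ 42 (mod 107)
4^8 ≡ 42^2 = 1764 ≡ 52 (mod 107)
4^16 ≡ 52^2 = 2704 ≡ 29 (mod 107)
4^32 ≡ 29^2 = 841 ≡ 92 (mod 107)
4^64 ≡ 92^2 = 8464 ≡ 11 (mod 107)
106 = 64 + 32 + 8 + 2 in binary powers of 2.
So 4^106 ≡ 11 · 92 · 52 · 16 ≡ 1 (mod 107).
Since the result is 1, base 4 gives no evidence that 107 is composite.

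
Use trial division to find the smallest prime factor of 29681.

29681 is odd.
Digit sum 26, not divisible by 3.
Ends in 1: not divisible by 5.
7: 29681 = 7·4240 + 1
11: 29681 = 11·2698 + 3
13: 29681 = 13·2283 + 2
17: 29681 = 17·1745 + 16
19: 29681 = 19·1562 + 3
23: 29681 = 23·1290 + 11
29: 29681 = 29·1023 + 14
31: 29681 = 31·957 + 14
37: 29681 = 37·802 + 7
41: 29681 = 41·723 + 38
43: 29681 = 43·690 + 11
47: 29681 = 47·631 + 24
53: 29681 = 53·560 + 1
59: 29681 = 59·503 + 4
61: 29681 = 61·486 + 35
67: 29681 = 67·443

67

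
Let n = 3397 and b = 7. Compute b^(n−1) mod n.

3054

7^1 ≡ 7 (mod 3397)
7^2 ≡ 7^2 = 49 ≡ 49 (mod 3397)
7^4 ≡ 49^2 = 2401 ≡ 2401 (mod 3397)
7^8 ≡ 2401^2 = 5764801 ≡ 92 (mod 3397)
7^16 ≡ 92^2 = 8464 ≡ 1670 (mod 3397)
7^32 ≡ 1670^2 = 2788900 ≡ 3360 (mod 3397)
7^64 ≡ 3360^2 = 11289600 ≡ 1369 (mod 3397)
7^128 ≡ 1369^2 = 1874161 ≡ 2414 (mod 3397)
7^256 ≡ 2414^2 = 5827396 ≡ 1541 (mod 3397)
7^512 ≡ 1541^2 = 2374681 ≡ 178 (mod 3397)
7^1024 ≡ 178^2 = 31684 ≡ 1111 (mod 3397)
7^2048 ≡ 1111^2 = 1234321 ≡ 1210 (mod 3397)
3396 = 2048 + 1024 + 256 + 64 + 4 in binary powers of 2.
So 7^3396 ≡ 1210 · 1111 · 1541 · 1369 · 2401 ≡ 3054 (mod 3397).
Since 3054 ≠ 1, base 7 is a Fermat witness: 3397 is composite.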